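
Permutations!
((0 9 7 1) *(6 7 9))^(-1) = (9)(0 1 7 6) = ((9)(0 6 7 1))^(-1)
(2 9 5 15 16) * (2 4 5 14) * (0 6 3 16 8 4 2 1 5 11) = (0 6 3 16 2 9 14 1 5 15 8 4 11) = [6, 5, 9, 16, 11, 15, 3, 7, 4, 14, 10, 0, 12, 13, 1, 8, 2]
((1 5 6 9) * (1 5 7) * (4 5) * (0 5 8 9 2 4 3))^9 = ((0 5 6 2 4 8 9 3)(1 7))^9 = (0 5 6 2 4 8 9 3)(1 7)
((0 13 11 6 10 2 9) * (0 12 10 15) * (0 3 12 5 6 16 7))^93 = (0 16 13 7 11)(2 3 5 10 15 9 12 6)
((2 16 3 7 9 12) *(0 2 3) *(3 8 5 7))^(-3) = ((0 2 16)(5 7 9 12 8))^(-3) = (16)(5 9 8 7 12)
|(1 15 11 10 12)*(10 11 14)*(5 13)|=10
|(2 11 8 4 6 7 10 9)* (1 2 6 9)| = |(1 2 11 8 4 9 6 7 10)| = 9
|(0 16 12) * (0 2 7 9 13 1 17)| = 9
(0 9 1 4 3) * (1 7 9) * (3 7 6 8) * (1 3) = [3, 4, 2, 0, 7, 5, 8, 9, 1, 6] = (0 3)(1 4 7 9 6 8)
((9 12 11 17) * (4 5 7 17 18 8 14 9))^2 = (4 7)(5 17)(8 9 11)(12 18 14)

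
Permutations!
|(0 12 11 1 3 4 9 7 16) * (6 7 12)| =12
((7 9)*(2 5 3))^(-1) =((2 5 3)(7 9))^(-1) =(2 3 5)(7 9)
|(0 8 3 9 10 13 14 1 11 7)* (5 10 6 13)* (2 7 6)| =|(0 8 3 9 2 7)(1 11 6 13 14)(5 10)| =30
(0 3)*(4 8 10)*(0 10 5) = [3, 1, 2, 10, 8, 0, 6, 7, 5, 9, 4] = (0 3 10 4 8 5)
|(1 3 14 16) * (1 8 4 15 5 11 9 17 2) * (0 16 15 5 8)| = |(0 16)(1 3 14 15 8 4 5 11 9 17 2)| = 22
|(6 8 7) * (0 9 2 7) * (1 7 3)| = 8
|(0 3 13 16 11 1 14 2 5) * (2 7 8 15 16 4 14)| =13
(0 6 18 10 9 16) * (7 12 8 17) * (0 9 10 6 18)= [18, 1, 2, 3, 4, 5, 0, 12, 17, 16, 10, 11, 8, 13, 14, 15, 9, 7, 6]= (0 18 6)(7 12 8 17)(9 16)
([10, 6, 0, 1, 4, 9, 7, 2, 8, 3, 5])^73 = [10, 6, 0, 1, 4, 9, 7, 2, 8, 3, 5]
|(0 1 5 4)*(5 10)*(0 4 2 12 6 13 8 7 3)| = 11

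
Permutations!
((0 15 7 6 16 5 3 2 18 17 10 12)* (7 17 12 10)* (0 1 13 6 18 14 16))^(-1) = (0 6 13 1 12 18 7 17 15)(2 3 5 16 14)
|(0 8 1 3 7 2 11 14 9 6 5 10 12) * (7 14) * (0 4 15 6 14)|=12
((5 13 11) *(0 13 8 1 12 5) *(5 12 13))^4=((0 5 8 1 13 11))^4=(0 13 8)(1 5 11)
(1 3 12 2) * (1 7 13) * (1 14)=[0, 3, 7, 12, 4, 5, 6, 13, 8, 9, 10, 11, 2, 14, 1]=(1 3 12 2 7 13 14)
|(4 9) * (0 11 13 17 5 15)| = 6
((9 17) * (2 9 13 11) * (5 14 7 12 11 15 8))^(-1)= (2 11 12 7 14 5 8 15 13 17 9)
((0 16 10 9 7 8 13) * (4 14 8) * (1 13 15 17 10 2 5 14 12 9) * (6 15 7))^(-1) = (0 13 1 10 17 15 6 9 12 4 7 8 14 5 2 16)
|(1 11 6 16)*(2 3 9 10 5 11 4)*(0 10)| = |(0 10 5 11 6 16 1 4 2 3 9)| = 11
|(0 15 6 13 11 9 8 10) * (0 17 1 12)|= 11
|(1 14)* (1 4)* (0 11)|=|(0 11)(1 14 4)|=6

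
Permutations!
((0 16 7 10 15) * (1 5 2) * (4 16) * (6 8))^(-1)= ((0 4 16 7 10 15)(1 5 2)(6 8))^(-1)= (0 15 10 7 16 4)(1 2 5)(6 8)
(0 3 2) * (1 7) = (0 3 2)(1 7) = [3, 7, 0, 2, 4, 5, 6, 1]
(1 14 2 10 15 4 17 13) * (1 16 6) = [0, 14, 10, 3, 17, 5, 1, 7, 8, 9, 15, 11, 12, 16, 2, 4, 6, 13] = (1 14 2 10 15 4 17 13 16 6)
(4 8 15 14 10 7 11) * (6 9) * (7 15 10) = (4 8 10 15 14 7 11)(6 9) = [0, 1, 2, 3, 8, 5, 9, 11, 10, 6, 15, 4, 12, 13, 7, 14]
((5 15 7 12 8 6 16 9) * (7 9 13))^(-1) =(5 9 15)(6 8 12 7 13 16)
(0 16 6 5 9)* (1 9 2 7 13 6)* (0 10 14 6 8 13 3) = (0 16 1 9 10 14 6 5 2 7 3)(8 13) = [16, 9, 7, 0, 4, 2, 5, 3, 13, 10, 14, 11, 12, 8, 6, 15, 1]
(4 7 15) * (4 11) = [0, 1, 2, 3, 7, 5, 6, 15, 8, 9, 10, 4, 12, 13, 14, 11] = (4 7 15 11)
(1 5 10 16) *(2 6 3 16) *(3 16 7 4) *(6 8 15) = (1 5 10 2 8 15 6 16)(3 7 4) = [0, 5, 8, 7, 3, 10, 16, 4, 15, 9, 2, 11, 12, 13, 14, 6, 1]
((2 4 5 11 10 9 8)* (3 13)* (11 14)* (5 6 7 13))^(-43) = ((2 4 6 7 13 3 5 14 11 10 9 8))^(-43) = (2 3 9 7 11 4 5 8 13 10 6 14)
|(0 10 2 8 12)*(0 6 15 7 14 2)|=14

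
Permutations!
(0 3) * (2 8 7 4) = (0 3)(2 8 7 4) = [3, 1, 8, 0, 2, 5, 6, 4, 7]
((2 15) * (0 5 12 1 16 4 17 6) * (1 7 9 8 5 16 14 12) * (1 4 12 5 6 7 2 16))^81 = (0 1 14 5 4 17 7 9 8 6)(2 15 16 12)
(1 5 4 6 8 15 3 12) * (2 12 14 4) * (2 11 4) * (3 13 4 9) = (1 5 11 9 3 14 2 12)(4 6 8 15 13) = [0, 5, 12, 14, 6, 11, 8, 7, 15, 3, 10, 9, 1, 4, 2, 13]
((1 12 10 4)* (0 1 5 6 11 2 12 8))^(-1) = (0 8 1)(2 11 6 5 4 10 12)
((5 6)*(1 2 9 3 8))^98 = ((1 2 9 3 8)(5 6))^98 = (1 3 2 8 9)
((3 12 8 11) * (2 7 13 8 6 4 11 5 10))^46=((2 7 13 8 5 10)(3 12 6 4 11))^46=(2 5 13)(3 12 6 4 11)(7 10 8)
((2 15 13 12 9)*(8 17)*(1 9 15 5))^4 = ((1 9 2 5)(8 17)(12 15 13))^4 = (17)(12 15 13)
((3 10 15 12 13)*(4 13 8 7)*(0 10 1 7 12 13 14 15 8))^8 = ((0 10 8 12)(1 7 4 14 15 13 3))^8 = (1 7 4 14 15 13 3)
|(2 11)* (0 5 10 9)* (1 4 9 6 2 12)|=10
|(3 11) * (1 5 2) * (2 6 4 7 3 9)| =9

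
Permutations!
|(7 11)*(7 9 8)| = 4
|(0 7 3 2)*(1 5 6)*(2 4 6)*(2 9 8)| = 10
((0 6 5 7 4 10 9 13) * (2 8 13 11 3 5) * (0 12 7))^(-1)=(0 5 3 11 9 10 4 7 12 13 8 2 6)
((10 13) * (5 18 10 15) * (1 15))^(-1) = ((1 15 5 18 10 13))^(-1) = (1 13 10 18 5 15)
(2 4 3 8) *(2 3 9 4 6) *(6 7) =[0, 1, 7, 8, 9, 5, 2, 6, 3, 4] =(2 7 6)(3 8)(4 9)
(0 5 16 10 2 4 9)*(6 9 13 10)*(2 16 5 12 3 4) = (0 12 3 4 13 10 16 6 9) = [12, 1, 2, 4, 13, 5, 9, 7, 8, 0, 16, 11, 3, 10, 14, 15, 6]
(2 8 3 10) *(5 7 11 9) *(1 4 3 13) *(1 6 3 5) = (1 4 5 7 11 9)(2 8 13 6 3 10) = [0, 4, 8, 10, 5, 7, 3, 11, 13, 1, 2, 9, 12, 6]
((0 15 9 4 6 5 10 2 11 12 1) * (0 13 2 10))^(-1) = ((0 15 9 4 6 5)(1 13 2 11 12))^(-1) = (0 5 6 4 9 15)(1 12 11 2 13)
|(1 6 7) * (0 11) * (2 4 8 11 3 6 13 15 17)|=|(0 3 6 7 1 13 15 17 2 4 8 11)|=12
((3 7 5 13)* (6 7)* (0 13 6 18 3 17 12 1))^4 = ((0 13 17 12 1)(3 18)(5 6 7))^4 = (18)(0 1 12 17 13)(5 6 7)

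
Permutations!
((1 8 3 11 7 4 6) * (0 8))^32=(11)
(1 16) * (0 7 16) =(0 7 16 1) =[7, 0, 2, 3, 4, 5, 6, 16, 8, 9, 10, 11, 12, 13, 14, 15, 1]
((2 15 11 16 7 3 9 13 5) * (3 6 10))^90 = ((2 15 11 16 7 6 10 3 9 13 5))^90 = (2 11 7 10 9 5 15 16 6 3 13)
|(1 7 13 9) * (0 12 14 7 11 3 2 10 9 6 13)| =12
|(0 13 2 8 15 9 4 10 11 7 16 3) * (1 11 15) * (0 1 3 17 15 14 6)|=|(0 13 2 8 3 1 11 7 16 17 15 9 4 10 14 6)|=16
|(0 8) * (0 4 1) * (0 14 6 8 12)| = 10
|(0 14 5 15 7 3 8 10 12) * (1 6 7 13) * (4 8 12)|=30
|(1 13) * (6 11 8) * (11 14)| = 4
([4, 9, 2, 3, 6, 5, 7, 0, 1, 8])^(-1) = [7, 8, 2, 3, 0, 5, 4, 6, 9, 1]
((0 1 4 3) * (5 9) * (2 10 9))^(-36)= ((0 1 4 3)(2 10 9 5))^(-36)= (10)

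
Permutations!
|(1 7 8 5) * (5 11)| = |(1 7 8 11 5)| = 5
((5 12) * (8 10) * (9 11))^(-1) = (5 12)(8 10)(9 11)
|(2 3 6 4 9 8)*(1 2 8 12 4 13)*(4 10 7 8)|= 30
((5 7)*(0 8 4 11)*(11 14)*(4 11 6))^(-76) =((0 8 11)(4 14 6)(5 7))^(-76) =(0 11 8)(4 6 14)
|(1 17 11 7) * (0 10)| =4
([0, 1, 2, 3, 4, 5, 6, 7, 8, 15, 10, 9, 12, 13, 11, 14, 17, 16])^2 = [0, 1, 2, 3, 4, 5, 6, 7, 8, 14, 10, 15, 12, 13, 9, 11, 16, 17]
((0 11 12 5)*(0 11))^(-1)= (5 12 11)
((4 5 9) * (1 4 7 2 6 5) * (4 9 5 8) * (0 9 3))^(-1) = ((0 9 7 2 6 8 4 1 3))^(-1) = (0 3 1 4 8 6 2 7 9)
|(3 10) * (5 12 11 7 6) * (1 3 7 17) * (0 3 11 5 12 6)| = |(0 3 10 7)(1 11 17)(5 6 12)| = 12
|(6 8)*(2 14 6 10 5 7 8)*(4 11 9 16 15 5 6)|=12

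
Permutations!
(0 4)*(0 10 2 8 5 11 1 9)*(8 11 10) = [4, 9, 11, 3, 8, 10, 6, 7, 5, 0, 2, 1] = (0 4 8 5 10 2 11 1 9)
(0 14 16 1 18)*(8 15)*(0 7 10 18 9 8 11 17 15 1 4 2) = (0 14 16 4 2)(1 9 8)(7 10 18)(11 17 15) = [14, 9, 0, 3, 2, 5, 6, 10, 1, 8, 18, 17, 12, 13, 16, 11, 4, 15, 7]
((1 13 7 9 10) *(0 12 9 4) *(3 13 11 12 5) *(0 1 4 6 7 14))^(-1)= ((0 5 3 13 14)(1 11 12 9 10 4)(6 7))^(-1)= (0 14 13 3 5)(1 4 10 9 12 11)(6 7)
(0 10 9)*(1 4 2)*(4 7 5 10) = (0 4 2 1 7 5 10 9) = [4, 7, 1, 3, 2, 10, 6, 5, 8, 0, 9]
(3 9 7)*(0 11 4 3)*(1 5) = (0 11 4 3 9 7)(1 5) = [11, 5, 2, 9, 3, 1, 6, 0, 8, 7, 10, 4]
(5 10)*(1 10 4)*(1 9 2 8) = (1 10 5 4 9 2 8) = [0, 10, 8, 3, 9, 4, 6, 7, 1, 2, 5]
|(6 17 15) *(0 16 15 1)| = |(0 16 15 6 17 1)| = 6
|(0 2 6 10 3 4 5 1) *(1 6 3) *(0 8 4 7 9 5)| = 11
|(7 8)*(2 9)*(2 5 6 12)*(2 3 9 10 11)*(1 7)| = |(1 7 8)(2 10 11)(3 9 5 6 12)| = 15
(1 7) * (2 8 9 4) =[0, 7, 8, 3, 2, 5, 6, 1, 9, 4] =(1 7)(2 8 9 4)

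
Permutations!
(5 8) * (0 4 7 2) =(0 4 7 2)(5 8) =[4, 1, 0, 3, 7, 8, 6, 2, 5]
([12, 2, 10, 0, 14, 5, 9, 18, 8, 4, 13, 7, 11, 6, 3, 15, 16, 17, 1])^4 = (0 18 13 14 11 2 9)(1 6 3 7 10 4 12)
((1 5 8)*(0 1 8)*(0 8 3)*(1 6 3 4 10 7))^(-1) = (0 3 6)(1 7 10 4 8 5)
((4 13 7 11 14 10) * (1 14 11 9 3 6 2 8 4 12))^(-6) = ((1 14 10 12)(2 8 4 13 7 9 3 6))^(-6) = (1 10)(2 4 7 3)(6 8 13 9)(12 14)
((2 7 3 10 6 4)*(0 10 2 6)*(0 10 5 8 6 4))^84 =(10)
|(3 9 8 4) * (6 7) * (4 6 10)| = |(3 9 8 6 7 10 4)| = 7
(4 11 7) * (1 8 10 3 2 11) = (1 8 10 3 2 11 7 4) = [0, 8, 11, 2, 1, 5, 6, 4, 10, 9, 3, 7]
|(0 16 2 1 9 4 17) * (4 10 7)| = 9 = |(0 16 2 1 9 10 7 4 17)|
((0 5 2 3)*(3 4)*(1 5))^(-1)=(0 3 4 2 5 1)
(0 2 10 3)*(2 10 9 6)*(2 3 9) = (0 10 9 6 3) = [10, 1, 2, 0, 4, 5, 3, 7, 8, 6, 9]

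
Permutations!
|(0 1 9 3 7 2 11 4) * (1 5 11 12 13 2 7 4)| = 21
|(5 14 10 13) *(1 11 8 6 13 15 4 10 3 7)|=9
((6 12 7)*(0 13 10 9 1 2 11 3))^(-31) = (0 13 10 9 1 2 11 3)(6 7 12)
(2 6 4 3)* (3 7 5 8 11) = (2 6 4 7 5 8 11 3) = [0, 1, 6, 2, 7, 8, 4, 5, 11, 9, 10, 3]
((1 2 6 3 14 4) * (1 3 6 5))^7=(1 2 5)(3 14 4)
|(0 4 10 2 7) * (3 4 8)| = 7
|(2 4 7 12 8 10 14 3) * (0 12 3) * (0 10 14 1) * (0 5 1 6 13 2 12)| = |(1 5)(2 4 7 3 12 8 14 10 6 13)| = 10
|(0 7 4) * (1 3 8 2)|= 12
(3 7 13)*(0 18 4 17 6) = [18, 1, 2, 7, 17, 5, 0, 13, 8, 9, 10, 11, 12, 3, 14, 15, 16, 6, 4] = (0 18 4 17 6)(3 7 13)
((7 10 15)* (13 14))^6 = (15)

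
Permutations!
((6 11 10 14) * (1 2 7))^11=(1 7 2)(6 14 10 11)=((1 2 7)(6 11 10 14))^11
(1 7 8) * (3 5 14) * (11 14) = (1 7 8)(3 5 11 14) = [0, 7, 2, 5, 4, 11, 6, 8, 1, 9, 10, 14, 12, 13, 3]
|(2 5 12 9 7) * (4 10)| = |(2 5 12 9 7)(4 10)| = 10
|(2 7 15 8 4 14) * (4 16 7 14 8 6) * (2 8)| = 8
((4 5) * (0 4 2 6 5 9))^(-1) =((0 4 9)(2 6 5))^(-1) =(0 9 4)(2 5 6)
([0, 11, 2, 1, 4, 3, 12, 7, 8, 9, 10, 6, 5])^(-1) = (1 3 5 12 6 11)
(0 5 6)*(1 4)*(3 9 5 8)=(0 8 3 9 5 6)(1 4)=[8, 4, 2, 9, 1, 6, 0, 7, 3, 5]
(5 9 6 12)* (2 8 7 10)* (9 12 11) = (2 8 7 10)(5 12)(6 11 9) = [0, 1, 8, 3, 4, 12, 11, 10, 7, 6, 2, 9, 5]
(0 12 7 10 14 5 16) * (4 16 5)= (0 12 7 10 14 4 16)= [12, 1, 2, 3, 16, 5, 6, 10, 8, 9, 14, 11, 7, 13, 4, 15, 0]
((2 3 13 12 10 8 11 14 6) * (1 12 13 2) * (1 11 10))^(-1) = ((1 12)(2 3)(6 11 14)(8 10))^(-1) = (1 12)(2 3)(6 14 11)(8 10)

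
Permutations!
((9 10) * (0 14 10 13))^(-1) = (0 13 9 10 14)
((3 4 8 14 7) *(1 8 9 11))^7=(1 11 9 4 3 7 14 8)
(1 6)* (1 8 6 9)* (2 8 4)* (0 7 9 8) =[7, 8, 0, 3, 2, 5, 4, 9, 6, 1] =(0 7 9 1 8 6 4 2)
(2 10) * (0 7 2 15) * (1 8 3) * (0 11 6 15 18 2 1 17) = (0 7 1 8 3 17)(2 10 18)(6 15 11) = [7, 8, 10, 17, 4, 5, 15, 1, 3, 9, 18, 6, 12, 13, 14, 11, 16, 0, 2]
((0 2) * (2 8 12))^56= ((0 8 12 2))^56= (12)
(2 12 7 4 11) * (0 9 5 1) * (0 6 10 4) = (0 9 5 1 6 10 4 11 2 12 7) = [9, 6, 12, 3, 11, 1, 10, 0, 8, 5, 4, 2, 7]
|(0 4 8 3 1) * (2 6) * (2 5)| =15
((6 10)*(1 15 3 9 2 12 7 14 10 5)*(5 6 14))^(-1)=((1 15 3 9 2 12 7 5)(10 14))^(-1)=(1 5 7 12 2 9 3 15)(10 14)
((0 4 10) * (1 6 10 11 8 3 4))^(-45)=(0 10 6 1)(3 8 11 4)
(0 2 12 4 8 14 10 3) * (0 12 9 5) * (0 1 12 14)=(0 2 9 5 1 12 4 8)(3 14 10)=[2, 12, 9, 14, 8, 1, 6, 7, 0, 5, 3, 11, 4, 13, 10]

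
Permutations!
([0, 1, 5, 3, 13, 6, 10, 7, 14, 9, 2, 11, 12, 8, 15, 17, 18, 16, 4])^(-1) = [0, 1, 10, 3, 18, 2, 5, 7, 13, 9, 6, 11, 12, 4, 8, 14, 17, 15, 16]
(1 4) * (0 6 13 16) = [6, 4, 2, 3, 1, 5, 13, 7, 8, 9, 10, 11, 12, 16, 14, 15, 0] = (0 6 13 16)(1 4)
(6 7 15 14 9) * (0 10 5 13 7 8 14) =(0 10 5 13 7 15)(6 8 14 9) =[10, 1, 2, 3, 4, 13, 8, 15, 14, 6, 5, 11, 12, 7, 9, 0]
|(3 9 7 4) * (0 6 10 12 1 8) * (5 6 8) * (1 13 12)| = |(0 8)(1 5 6 10)(3 9 7 4)(12 13)| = 4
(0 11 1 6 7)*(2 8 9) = (0 11 1 6 7)(2 8 9) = [11, 6, 8, 3, 4, 5, 7, 0, 9, 2, 10, 1]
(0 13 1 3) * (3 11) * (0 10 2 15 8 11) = (0 13 1)(2 15 8 11 3 10) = [13, 0, 15, 10, 4, 5, 6, 7, 11, 9, 2, 3, 12, 1, 14, 8]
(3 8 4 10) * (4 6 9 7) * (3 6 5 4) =(3 8 5 4 10 6 9 7) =[0, 1, 2, 8, 10, 4, 9, 3, 5, 7, 6]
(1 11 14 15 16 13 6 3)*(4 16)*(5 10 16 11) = (1 5 10 16 13 6 3)(4 11 14 15) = [0, 5, 2, 1, 11, 10, 3, 7, 8, 9, 16, 14, 12, 6, 15, 4, 13]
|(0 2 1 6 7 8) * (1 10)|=|(0 2 10 1 6 7 8)|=7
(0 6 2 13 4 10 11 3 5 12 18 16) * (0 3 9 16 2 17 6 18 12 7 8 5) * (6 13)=(0 18 2 6 17 13 4 10 11 9 16 3)(5 7 8)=[18, 1, 6, 0, 10, 7, 17, 8, 5, 16, 11, 9, 12, 4, 14, 15, 3, 13, 2]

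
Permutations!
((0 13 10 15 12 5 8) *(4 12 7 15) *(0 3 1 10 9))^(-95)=((0 13 9)(1 10 4 12 5 8 3)(7 15))^(-95)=(0 13 9)(1 12 3 4 8 10 5)(7 15)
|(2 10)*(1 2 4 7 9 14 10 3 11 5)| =5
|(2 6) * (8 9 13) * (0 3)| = |(0 3)(2 6)(8 9 13)| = 6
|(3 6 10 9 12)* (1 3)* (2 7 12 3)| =4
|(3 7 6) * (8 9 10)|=|(3 7 6)(8 9 10)|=3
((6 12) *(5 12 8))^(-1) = (5 8 6 12)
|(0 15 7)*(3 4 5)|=|(0 15 7)(3 4 5)|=3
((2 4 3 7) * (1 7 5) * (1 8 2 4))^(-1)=(1 2 8 5 3 4 7)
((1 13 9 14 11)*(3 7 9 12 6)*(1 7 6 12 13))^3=((3 6)(7 9 14 11))^3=(3 6)(7 11 14 9)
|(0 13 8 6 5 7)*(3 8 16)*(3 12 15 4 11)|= 12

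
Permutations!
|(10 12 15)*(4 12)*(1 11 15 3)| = |(1 11 15 10 4 12 3)| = 7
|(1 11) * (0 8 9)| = 6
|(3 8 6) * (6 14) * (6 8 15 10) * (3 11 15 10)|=10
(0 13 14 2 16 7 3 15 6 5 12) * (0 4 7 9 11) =(0 13 14 2 16 9 11)(3 15 6 5 12 4 7) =[13, 1, 16, 15, 7, 12, 5, 3, 8, 11, 10, 0, 4, 14, 2, 6, 9]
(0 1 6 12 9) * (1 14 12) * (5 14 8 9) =(0 8 9)(1 6)(5 14 12) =[8, 6, 2, 3, 4, 14, 1, 7, 9, 0, 10, 11, 5, 13, 12]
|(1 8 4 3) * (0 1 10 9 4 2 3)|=8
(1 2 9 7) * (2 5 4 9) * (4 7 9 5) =(9)(1 4 5 7) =[0, 4, 2, 3, 5, 7, 6, 1, 8, 9]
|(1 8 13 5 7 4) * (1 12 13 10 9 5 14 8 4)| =|(1 4 12 13 14 8 10 9 5 7)| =10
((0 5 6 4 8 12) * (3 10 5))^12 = (0 6)(3 4)(5 12)(8 10)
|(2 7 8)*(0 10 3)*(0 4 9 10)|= 12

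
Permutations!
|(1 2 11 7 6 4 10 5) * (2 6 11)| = 10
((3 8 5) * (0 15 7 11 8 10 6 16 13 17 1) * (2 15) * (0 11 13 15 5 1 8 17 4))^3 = ((0 2 5 3 10 6 16 15 7 13 4)(1 11 17 8))^3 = (0 3 16 13 2 10 15 4 5 6 7)(1 8 17 11)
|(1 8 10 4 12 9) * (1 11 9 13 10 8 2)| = 4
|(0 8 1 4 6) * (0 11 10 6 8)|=|(1 4 8)(6 11 10)|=3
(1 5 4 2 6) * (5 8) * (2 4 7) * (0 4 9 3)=[4, 8, 6, 0, 9, 7, 1, 2, 5, 3]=(0 4 9 3)(1 8 5 7 2 6)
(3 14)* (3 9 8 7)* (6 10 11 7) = [0, 1, 2, 14, 4, 5, 10, 3, 6, 8, 11, 7, 12, 13, 9] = (3 14 9 8 6 10 11 7)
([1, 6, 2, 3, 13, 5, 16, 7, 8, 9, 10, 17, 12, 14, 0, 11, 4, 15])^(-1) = (0 14 13 4 16 6 1)(11 15 17)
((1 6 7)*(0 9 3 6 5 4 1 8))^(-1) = ((0 9 3 6 7 8)(1 5 4))^(-1) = (0 8 7 6 3 9)(1 4 5)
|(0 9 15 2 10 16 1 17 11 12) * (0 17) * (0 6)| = 24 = |(0 9 15 2 10 16 1 6)(11 12 17)|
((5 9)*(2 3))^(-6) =(9)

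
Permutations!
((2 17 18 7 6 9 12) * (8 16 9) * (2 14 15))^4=(2 6 12 17 8 14 18 16 15 7 9)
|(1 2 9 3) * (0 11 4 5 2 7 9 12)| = |(0 11 4 5 2 12)(1 7 9 3)| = 12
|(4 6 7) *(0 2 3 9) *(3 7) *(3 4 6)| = 7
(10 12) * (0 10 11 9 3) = (0 10 12 11 9 3) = [10, 1, 2, 0, 4, 5, 6, 7, 8, 3, 12, 9, 11]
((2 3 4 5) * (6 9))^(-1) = ((2 3 4 5)(6 9))^(-1) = (2 5 4 3)(6 9)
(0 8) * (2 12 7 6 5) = (0 8)(2 12 7 6 5) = [8, 1, 12, 3, 4, 2, 5, 6, 0, 9, 10, 11, 7]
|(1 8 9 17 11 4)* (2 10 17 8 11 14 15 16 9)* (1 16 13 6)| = |(1 11 4 16 9 8 2 10 17 14 15 13 6)| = 13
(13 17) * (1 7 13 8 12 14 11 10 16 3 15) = (1 7 13 17 8 12 14 11 10 16 3 15) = [0, 7, 2, 15, 4, 5, 6, 13, 12, 9, 16, 10, 14, 17, 11, 1, 3, 8]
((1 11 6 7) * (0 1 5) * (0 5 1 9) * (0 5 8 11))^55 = ((0 9 5 8 11 6 7 1))^55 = (0 1 7 6 11 8 5 9)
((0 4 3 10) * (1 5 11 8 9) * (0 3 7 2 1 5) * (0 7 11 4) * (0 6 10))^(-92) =(1 7 2)(4 9 11 5 8)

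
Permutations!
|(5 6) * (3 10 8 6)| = 5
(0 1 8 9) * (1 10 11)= (0 10 11 1 8 9)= [10, 8, 2, 3, 4, 5, 6, 7, 9, 0, 11, 1]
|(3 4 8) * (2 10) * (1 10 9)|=|(1 10 2 9)(3 4 8)|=12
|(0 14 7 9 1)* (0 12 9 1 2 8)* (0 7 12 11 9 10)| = |(0 14 12 10)(1 11 9 2 8 7)| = 12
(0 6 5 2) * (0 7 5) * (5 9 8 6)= (0 5 2 7 9 8 6)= [5, 1, 7, 3, 4, 2, 0, 9, 6, 8]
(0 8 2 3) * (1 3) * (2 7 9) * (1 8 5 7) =[5, 3, 8, 0, 4, 7, 6, 9, 1, 2] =(0 5 7 9 2 8 1 3)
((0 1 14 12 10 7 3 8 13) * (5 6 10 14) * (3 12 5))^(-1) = (0 13 8 3 1)(5 14 12 7 10 6)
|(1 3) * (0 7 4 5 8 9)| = |(0 7 4 5 8 9)(1 3)| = 6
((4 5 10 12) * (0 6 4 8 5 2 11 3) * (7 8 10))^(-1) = ((0 6 4 2 11 3)(5 7 8)(10 12))^(-1) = (0 3 11 2 4 6)(5 8 7)(10 12)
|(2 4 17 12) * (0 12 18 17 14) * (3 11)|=10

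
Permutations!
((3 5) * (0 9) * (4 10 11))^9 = ((0 9)(3 5)(4 10 11))^9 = (11)(0 9)(3 5)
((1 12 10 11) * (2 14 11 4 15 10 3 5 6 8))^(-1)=(1 11 14 2 8 6 5 3 12)(4 10 15)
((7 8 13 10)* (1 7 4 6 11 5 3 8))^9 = ((1 7)(3 8 13 10 4 6 11 5))^9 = (1 7)(3 8 13 10 4 6 11 5)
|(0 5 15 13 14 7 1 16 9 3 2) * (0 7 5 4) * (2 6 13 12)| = |(0 4)(1 16 9 3 6 13 14 5 15 12 2 7)| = 12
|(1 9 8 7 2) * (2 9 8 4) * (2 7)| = 3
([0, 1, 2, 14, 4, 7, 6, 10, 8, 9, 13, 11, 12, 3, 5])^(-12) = (14)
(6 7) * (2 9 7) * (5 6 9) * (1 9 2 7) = (1 9)(2 5 6 7) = [0, 9, 5, 3, 4, 6, 7, 2, 8, 1]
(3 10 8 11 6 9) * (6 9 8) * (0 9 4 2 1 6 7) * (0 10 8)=(0 9 3 8 11 4 2 1 6)(7 10)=[9, 6, 1, 8, 2, 5, 0, 10, 11, 3, 7, 4]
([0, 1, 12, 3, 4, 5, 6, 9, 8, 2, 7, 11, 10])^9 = (2 9 7 10 12)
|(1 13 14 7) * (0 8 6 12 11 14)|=|(0 8 6 12 11 14 7 1 13)|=9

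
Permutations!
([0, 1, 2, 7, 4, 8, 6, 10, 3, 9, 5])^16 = (3 7 10 5 8)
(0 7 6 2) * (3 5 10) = (0 7 6 2)(3 5 10) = [7, 1, 0, 5, 4, 10, 2, 6, 8, 9, 3]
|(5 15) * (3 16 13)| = 6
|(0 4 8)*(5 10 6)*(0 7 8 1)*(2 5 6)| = 6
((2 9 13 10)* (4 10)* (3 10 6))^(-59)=(2 6 9 3 13 10 4)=((2 9 13 4 6 3 10))^(-59)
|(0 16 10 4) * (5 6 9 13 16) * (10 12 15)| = |(0 5 6 9 13 16 12 15 10 4)| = 10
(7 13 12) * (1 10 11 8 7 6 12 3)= [0, 10, 2, 1, 4, 5, 12, 13, 7, 9, 11, 8, 6, 3]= (1 10 11 8 7 13 3)(6 12)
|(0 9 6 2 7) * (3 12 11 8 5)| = 5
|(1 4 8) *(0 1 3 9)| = |(0 1 4 8 3 9)| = 6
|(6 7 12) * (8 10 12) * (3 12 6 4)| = 12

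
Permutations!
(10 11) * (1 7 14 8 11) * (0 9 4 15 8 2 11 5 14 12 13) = [9, 7, 11, 3, 15, 14, 6, 12, 5, 4, 1, 10, 13, 0, 2, 8] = (0 9 4 15 8 5 14 2 11 10 1 7 12 13)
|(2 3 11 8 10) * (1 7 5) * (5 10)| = 8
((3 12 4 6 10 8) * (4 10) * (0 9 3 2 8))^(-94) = (0 9 3 12 10)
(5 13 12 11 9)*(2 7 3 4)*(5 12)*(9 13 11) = (2 7 3 4)(5 11 13)(9 12) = [0, 1, 7, 4, 2, 11, 6, 3, 8, 12, 10, 13, 9, 5]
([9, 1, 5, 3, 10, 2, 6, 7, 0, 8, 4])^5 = [8, 1, 5, 3, 10, 2, 6, 7, 9, 0, 4]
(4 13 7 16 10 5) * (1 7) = [0, 7, 2, 3, 13, 4, 6, 16, 8, 9, 5, 11, 12, 1, 14, 15, 10] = (1 7 16 10 5 4 13)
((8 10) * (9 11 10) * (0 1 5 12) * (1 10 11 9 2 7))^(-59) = (0 1 8 12 7 10 5 2)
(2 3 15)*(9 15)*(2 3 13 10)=(2 13 10)(3 9 15)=[0, 1, 13, 9, 4, 5, 6, 7, 8, 15, 2, 11, 12, 10, 14, 3]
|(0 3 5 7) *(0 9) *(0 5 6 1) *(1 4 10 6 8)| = |(0 3 8 1)(4 10 6)(5 7 9)| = 12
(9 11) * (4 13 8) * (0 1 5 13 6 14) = [1, 5, 2, 3, 6, 13, 14, 7, 4, 11, 10, 9, 12, 8, 0] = (0 1 5 13 8 4 6 14)(9 11)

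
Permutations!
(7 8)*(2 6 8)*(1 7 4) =(1 7 2 6 8 4) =[0, 7, 6, 3, 1, 5, 8, 2, 4]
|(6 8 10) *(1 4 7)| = 3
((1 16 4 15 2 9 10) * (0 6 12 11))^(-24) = (1 2 16 9 4 10 15)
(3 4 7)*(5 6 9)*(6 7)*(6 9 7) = [0, 1, 2, 4, 9, 6, 7, 3, 8, 5] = (3 4 9 5 6 7)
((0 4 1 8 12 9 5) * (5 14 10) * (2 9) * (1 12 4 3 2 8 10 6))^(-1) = (0 5 10 1 6 14 9 2 3)(4 8 12)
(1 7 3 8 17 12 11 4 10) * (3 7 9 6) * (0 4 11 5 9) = (0 4 10 1)(3 8 17 12 5 9 6) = [4, 0, 2, 8, 10, 9, 3, 7, 17, 6, 1, 11, 5, 13, 14, 15, 16, 12]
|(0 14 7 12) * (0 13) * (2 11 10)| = |(0 14 7 12 13)(2 11 10)| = 15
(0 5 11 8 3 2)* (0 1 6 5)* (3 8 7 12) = (1 6 5 11 7 12 3 2) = [0, 6, 1, 2, 4, 11, 5, 12, 8, 9, 10, 7, 3]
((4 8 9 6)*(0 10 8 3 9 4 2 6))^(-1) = (0 9 3 4 8 10)(2 6) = ((0 10 8 4 3 9)(2 6))^(-1)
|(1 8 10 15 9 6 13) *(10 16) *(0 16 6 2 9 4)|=20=|(0 16 10 15 4)(1 8 6 13)(2 9)|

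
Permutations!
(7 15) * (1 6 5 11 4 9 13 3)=[0, 6, 2, 1, 9, 11, 5, 15, 8, 13, 10, 4, 12, 3, 14, 7]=(1 6 5 11 4 9 13 3)(7 15)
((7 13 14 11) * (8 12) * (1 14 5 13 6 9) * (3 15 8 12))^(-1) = (1 9 6 7 11 14)(3 8 15)(5 13) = ((1 14 11 7 6 9)(3 15 8)(5 13))^(-1)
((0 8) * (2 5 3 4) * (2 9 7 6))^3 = ((0 8)(2 5 3 4 9 7 6))^3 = (0 8)(2 4 6 3 7 5 9)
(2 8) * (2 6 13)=(2 8 6 13)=[0, 1, 8, 3, 4, 5, 13, 7, 6, 9, 10, 11, 12, 2]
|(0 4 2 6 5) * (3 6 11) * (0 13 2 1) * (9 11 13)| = 30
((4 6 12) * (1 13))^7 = (1 13)(4 6 12)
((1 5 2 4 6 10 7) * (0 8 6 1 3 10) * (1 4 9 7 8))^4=(0 9 8 5 3)(1 7 6 2 10)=((0 1 5 2 9 7 3 10 8 6))^4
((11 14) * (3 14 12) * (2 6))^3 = (2 6)(3 12 11 14)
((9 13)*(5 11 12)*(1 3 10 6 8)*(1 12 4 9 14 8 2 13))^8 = (1 12 6 4 14 3 5 2 9 8 10 11 13)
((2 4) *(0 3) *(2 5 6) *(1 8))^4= ((0 3)(1 8)(2 4 5 6))^4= (8)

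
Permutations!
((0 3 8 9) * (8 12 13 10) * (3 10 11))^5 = ((0 10 8 9)(3 12 13 11))^5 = (0 10 8 9)(3 12 13 11)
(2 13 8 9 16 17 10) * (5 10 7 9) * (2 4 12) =[0, 1, 13, 3, 12, 10, 6, 9, 5, 16, 4, 11, 2, 8, 14, 15, 17, 7] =(2 13 8 5 10 4 12)(7 9 16 17)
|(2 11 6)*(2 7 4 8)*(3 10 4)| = |(2 11 6 7 3 10 4 8)| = 8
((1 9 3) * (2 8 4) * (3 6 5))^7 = (1 6 3 9 5)(2 8 4)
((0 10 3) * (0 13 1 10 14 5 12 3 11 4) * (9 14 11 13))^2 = ((0 11 4)(1 10 13)(3 9 14 5 12))^2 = (0 4 11)(1 13 10)(3 14 12 9 5)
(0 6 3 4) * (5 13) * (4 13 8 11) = (0 6 3 13 5 8 11 4) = [6, 1, 2, 13, 0, 8, 3, 7, 11, 9, 10, 4, 12, 5]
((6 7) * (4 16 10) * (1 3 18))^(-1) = (1 18 3)(4 10 16)(6 7)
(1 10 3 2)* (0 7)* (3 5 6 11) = [7, 10, 1, 2, 4, 6, 11, 0, 8, 9, 5, 3] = (0 7)(1 10 5 6 11 3 2)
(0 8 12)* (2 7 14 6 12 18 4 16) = [8, 1, 7, 3, 16, 5, 12, 14, 18, 9, 10, 11, 0, 13, 6, 15, 2, 17, 4] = (0 8 18 4 16 2 7 14 6 12)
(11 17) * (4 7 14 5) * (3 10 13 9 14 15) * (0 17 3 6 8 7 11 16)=(0 17 16)(3 10 13 9 14 5 4 11)(6 8 7 15)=[17, 1, 2, 10, 11, 4, 8, 15, 7, 14, 13, 3, 12, 9, 5, 6, 0, 16]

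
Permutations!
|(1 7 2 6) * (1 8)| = 5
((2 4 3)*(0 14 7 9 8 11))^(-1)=((0 14 7 9 8 11)(2 4 3))^(-1)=(0 11 8 9 7 14)(2 3 4)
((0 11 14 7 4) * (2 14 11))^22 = ((0 2 14 7 4))^22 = (0 14 4 2 7)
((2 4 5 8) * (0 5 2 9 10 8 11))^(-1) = (0 11 5)(2 4)(8 10 9)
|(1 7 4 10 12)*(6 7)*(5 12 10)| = |(1 6 7 4 5 12)| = 6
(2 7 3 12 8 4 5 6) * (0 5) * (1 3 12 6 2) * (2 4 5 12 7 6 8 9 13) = (0 12 9 13 2 6 1 3 8 5 4) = [12, 3, 6, 8, 0, 4, 1, 7, 5, 13, 10, 11, 9, 2]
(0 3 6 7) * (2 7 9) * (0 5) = (0 3 6 9 2 7 5) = [3, 1, 7, 6, 4, 0, 9, 5, 8, 2]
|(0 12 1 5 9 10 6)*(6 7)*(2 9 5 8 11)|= |(0 12 1 8 11 2 9 10 7 6)|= 10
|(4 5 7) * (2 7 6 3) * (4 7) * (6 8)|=6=|(2 4 5 8 6 3)|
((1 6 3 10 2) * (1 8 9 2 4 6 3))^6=(1 3 10 4 6)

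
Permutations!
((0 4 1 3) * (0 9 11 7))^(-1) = (0 7 11 9 3 1 4)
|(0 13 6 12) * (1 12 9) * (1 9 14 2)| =|(0 13 6 14 2 1 12)| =7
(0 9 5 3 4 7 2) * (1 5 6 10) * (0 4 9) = (1 5 3 9 6 10)(2 4 7) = [0, 5, 4, 9, 7, 3, 10, 2, 8, 6, 1]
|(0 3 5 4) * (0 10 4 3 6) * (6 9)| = |(0 9 6)(3 5)(4 10)| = 6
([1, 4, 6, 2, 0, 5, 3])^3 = (6)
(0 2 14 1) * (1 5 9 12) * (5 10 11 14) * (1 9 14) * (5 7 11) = [2, 0, 7, 3, 4, 14, 6, 11, 8, 12, 5, 1, 9, 13, 10] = (0 2 7 11 1)(5 14 10)(9 12)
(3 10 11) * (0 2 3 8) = (0 2 3 10 11 8) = [2, 1, 3, 10, 4, 5, 6, 7, 0, 9, 11, 8]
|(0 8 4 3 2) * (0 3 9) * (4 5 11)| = |(0 8 5 11 4 9)(2 3)| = 6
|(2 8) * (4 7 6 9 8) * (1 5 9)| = |(1 5 9 8 2 4 7 6)| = 8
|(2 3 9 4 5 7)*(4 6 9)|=|(2 3 4 5 7)(6 9)|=10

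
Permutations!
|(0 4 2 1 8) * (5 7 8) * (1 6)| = |(0 4 2 6 1 5 7 8)| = 8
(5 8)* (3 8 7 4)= (3 8 5 7 4)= [0, 1, 2, 8, 3, 7, 6, 4, 5]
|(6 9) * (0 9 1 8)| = 5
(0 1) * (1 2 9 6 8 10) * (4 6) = (0 2 9 4 6 8 10 1) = [2, 0, 9, 3, 6, 5, 8, 7, 10, 4, 1]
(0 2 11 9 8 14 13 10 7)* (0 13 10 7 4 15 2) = (2 11 9 8 14 10 4 15)(7 13) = [0, 1, 11, 3, 15, 5, 6, 13, 14, 8, 4, 9, 12, 7, 10, 2]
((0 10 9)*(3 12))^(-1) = (0 9 10)(3 12)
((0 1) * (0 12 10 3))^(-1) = ((0 1 12 10 3))^(-1) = (0 3 10 12 1)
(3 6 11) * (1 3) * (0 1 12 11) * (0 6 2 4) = [1, 3, 4, 2, 0, 5, 6, 7, 8, 9, 10, 12, 11] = (0 1 3 2 4)(11 12)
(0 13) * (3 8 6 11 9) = [13, 1, 2, 8, 4, 5, 11, 7, 6, 3, 10, 9, 12, 0] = (0 13)(3 8 6 11 9)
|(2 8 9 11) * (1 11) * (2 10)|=|(1 11 10 2 8 9)|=6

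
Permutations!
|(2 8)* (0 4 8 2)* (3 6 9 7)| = 12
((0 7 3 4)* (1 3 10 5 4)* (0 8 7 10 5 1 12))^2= (0 1 12 10 3)(4 7)(5 8)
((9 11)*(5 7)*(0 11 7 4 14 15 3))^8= ((0 11 9 7 5 4 14 15 3))^8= (0 3 15 14 4 5 7 9 11)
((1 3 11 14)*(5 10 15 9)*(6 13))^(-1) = (1 14 11 3)(5 9 15 10)(6 13)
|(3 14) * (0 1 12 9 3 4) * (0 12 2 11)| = 20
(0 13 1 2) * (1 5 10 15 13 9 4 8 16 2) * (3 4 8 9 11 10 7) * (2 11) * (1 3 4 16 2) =(0 1 3 16 11 10 15 13 5 7 4 9 8 2) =[1, 3, 0, 16, 9, 7, 6, 4, 2, 8, 15, 10, 12, 5, 14, 13, 11]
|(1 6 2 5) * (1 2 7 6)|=2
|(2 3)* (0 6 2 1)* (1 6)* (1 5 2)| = |(0 5 2 3 6 1)| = 6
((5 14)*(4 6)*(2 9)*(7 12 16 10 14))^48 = ((2 9)(4 6)(5 7 12 16 10 14))^48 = (16)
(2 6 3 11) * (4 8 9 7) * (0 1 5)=(0 1 5)(2 6 3 11)(4 8 9 7)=[1, 5, 6, 11, 8, 0, 3, 4, 9, 7, 10, 2]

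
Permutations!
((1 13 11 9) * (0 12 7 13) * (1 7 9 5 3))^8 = ((0 12 9 7 13 11 5 3 1))^8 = (0 1 3 5 11 13 7 9 12)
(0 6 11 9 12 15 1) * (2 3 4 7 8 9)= (0 6 11 2 3 4 7 8 9 12 15 1)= [6, 0, 3, 4, 7, 5, 11, 8, 9, 12, 10, 2, 15, 13, 14, 1]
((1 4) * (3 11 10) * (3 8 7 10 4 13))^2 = (1 3 4 13 11)(7 8 10)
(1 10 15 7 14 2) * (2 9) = (1 10 15 7 14 9 2) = [0, 10, 1, 3, 4, 5, 6, 14, 8, 2, 15, 11, 12, 13, 9, 7]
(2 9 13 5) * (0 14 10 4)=[14, 1, 9, 3, 0, 2, 6, 7, 8, 13, 4, 11, 12, 5, 10]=(0 14 10 4)(2 9 13 5)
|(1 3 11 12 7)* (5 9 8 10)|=|(1 3 11 12 7)(5 9 8 10)|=20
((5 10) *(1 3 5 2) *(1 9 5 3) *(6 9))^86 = (2 6 9 5 10) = ((2 6 9 5 10))^86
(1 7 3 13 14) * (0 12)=[12, 7, 2, 13, 4, 5, 6, 3, 8, 9, 10, 11, 0, 14, 1]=(0 12)(1 7 3 13 14)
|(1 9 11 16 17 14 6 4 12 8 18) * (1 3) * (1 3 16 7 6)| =|(1 9 11 7 6 4 12 8 18 16 17 14)| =12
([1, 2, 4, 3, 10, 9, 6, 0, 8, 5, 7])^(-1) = [7, 0, 1, 3, 2, 9, 6, 10, 8, 5, 4]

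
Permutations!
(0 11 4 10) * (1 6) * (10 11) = (0 10)(1 6)(4 11) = [10, 6, 2, 3, 11, 5, 1, 7, 8, 9, 0, 4]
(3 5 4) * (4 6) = (3 5 6 4) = [0, 1, 2, 5, 3, 6, 4]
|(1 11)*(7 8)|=|(1 11)(7 8)|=2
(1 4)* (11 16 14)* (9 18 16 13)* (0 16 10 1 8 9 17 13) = (0 16 14 11)(1 4 8 9 18 10)(13 17) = [16, 4, 2, 3, 8, 5, 6, 7, 9, 18, 1, 0, 12, 17, 11, 15, 14, 13, 10]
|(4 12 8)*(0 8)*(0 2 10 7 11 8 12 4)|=7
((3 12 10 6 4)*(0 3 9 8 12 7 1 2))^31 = ((0 3 7 1 2)(4 9 8 12 10 6))^31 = (0 3 7 1 2)(4 9 8 12 10 6)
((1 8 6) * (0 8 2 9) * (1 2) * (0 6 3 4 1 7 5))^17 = ((0 8 3 4 1 7 5)(2 9 6))^17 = (0 4 5 3 7 8 1)(2 6 9)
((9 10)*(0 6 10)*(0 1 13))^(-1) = ((0 6 10 9 1 13))^(-1) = (0 13 1 9 10 6)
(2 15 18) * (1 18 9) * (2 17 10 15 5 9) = (1 18 17 10 15 2 5 9) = [0, 18, 5, 3, 4, 9, 6, 7, 8, 1, 15, 11, 12, 13, 14, 2, 16, 10, 17]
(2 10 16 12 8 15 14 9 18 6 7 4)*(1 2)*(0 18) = [18, 2, 10, 3, 1, 5, 7, 4, 15, 0, 16, 11, 8, 13, 9, 14, 12, 17, 6] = (0 18 6 7 4 1 2 10 16 12 8 15 14 9)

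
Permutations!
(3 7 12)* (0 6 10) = [6, 1, 2, 7, 4, 5, 10, 12, 8, 9, 0, 11, 3] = (0 6 10)(3 7 12)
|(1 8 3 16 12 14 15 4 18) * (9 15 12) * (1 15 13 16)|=6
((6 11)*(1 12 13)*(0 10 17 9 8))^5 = ((0 10 17 9 8)(1 12 13)(6 11))^5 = (17)(1 13 12)(6 11)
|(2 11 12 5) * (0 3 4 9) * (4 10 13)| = 12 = |(0 3 10 13 4 9)(2 11 12 5)|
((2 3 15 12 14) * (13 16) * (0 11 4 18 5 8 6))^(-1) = (0 6 8 5 18 4 11)(2 14 12 15 3)(13 16)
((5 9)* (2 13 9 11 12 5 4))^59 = (2 4 9 13)(5 12 11)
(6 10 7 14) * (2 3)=(2 3)(6 10 7 14)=[0, 1, 3, 2, 4, 5, 10, 14, 8, 9, 7, 11, 12, 13, 6]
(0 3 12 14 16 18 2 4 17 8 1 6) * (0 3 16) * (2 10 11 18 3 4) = (0 16 3 12 14)(1 6 4 17 8)(10 11 18) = [16, 6, 2, 12, 17, 5, 4, 7, 1, 9, 11, 18, 14, 13, 0, 15, 3, 8, 10]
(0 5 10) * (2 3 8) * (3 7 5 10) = (0 10)(2 7 5 3 8) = [10, 1, 7, 8, 4, 3, 6, 5, 2, 9, 0]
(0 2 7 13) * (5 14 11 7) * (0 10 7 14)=[2, 1, 5, 3, 4, 0, 6, 13, 8, 9, 7, 14, 12, 10, 11]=(0 2 5)(7 13 10)(11 14)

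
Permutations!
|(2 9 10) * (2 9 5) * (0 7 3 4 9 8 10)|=|(0 7 3 4 9)(2 5)(8 10)|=10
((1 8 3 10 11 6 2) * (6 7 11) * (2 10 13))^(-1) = ((1 8 3 13 2)(6 10)(7 11))^(-1) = (1 2 13 3 8)(6 10)(7 11)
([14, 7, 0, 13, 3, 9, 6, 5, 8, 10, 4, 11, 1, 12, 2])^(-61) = [2, 5, 14, 12, 13, 10, 6, 9, 8, 4, 3, 11, 7, 1, 0]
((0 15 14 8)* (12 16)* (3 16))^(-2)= (0 14)(3 16 12)(8 15)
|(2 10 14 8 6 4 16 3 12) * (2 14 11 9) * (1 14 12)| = 28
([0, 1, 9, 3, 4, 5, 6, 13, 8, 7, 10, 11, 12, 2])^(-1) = [0, 1, 13, 3, 4, 5, 6, 9, 8, 2, 10, 11, 12, 7]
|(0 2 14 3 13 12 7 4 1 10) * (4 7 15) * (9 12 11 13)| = |(0 2 14 3 9 12 15 4 1 10)(11 13)| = 10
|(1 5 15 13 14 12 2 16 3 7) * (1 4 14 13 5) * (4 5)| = |(2 16 3 7 5 15 4 14 12)| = 9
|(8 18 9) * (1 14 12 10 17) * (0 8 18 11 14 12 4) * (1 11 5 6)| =|(0 8 5 6 1 12 10 17 11 14 4)(9 18)| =22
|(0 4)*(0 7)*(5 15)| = 6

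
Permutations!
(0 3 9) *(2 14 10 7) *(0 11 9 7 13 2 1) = (0 3 7 1)(2 14 10 13)(9 11) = [3, 0, 14, 7, 4, 5, 6, 1, 8, 11, 13, 9, 12, 2, 10]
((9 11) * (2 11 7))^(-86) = ((2 11 9 7))^(-86) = (2 9)(7 11)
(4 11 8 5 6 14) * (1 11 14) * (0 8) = [8, 11, 2, 3, 14, 6, 1, 7, 5, 9, 10, 0, 12, 13, 4] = (0 8 5 6 1 11)(4 14)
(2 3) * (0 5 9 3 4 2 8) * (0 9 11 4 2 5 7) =(0 7)(3 8 9)(4 5 11) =[7, 1, 2, 8, 5, 11, 6, 0, 9, 3, 10, 4]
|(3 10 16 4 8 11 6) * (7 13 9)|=21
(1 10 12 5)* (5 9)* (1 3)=(1 10 12 9 5 3)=[0, 10, 2, 1, 4, 3, 6, 7, 8, 5, 12, 11, 9]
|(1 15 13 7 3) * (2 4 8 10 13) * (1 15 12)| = |(1 12)(2 4 8 10 13 7 3 15)| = 8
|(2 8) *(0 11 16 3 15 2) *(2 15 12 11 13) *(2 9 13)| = 12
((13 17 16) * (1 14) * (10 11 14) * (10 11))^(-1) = ((1 11 14)(13 17 16))^(-1) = (1 14 11)(13 16 17)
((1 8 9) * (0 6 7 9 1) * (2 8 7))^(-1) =(0 9 7 1 8 2 6)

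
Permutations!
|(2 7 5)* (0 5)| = |(0 5 2 7)| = 4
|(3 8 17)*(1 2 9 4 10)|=15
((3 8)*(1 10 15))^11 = (1 15 10)(3 8)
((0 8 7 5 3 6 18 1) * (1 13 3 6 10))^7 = ((0 8 7 5 6 18 13 3 10 1))^7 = (0 3 6 8 10 18 7 1 13 5)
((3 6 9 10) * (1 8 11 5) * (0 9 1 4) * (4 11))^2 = ((0 9 10 3 6 1 8 4)(5 11))^2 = (11)(0 10 6 8)(1 4 9 3)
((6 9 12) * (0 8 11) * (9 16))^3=((0 8 11)(6 16 9 12))^3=(6 12 9 16)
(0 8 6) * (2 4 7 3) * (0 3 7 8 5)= (0 5)(2 4 8 6 3)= [5, 1, 4, 2, 8, 0, 3, 7, 6]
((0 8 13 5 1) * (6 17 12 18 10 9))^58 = ((0 8 13 5 1)(6 17 12 18 10 9))^58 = (0 5 8 1 13)(6 10 12)(9 18 17)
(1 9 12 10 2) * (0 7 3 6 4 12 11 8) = (0 7 3 6 4 12 10 2 1 9 11 8) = [7, 9, 1, 6, 12, 5, 4, 3, 0, 11, 2, 8, 10]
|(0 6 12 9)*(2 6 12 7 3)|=|(0 12 9)(2 6 7 3)|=12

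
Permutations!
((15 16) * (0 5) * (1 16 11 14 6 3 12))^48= ((0 5)(1 16 15 11 14 6 3 12))^48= (16)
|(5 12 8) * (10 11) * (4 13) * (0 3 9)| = |(0 3 9)(4 13)(5 12 8)(10 11)| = 6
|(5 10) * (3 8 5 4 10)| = |(3 8 5)(4 10)| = 6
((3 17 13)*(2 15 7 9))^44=(3 13 17)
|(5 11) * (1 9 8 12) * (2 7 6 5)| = 20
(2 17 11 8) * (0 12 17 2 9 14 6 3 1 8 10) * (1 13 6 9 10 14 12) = [1, 8, 2, 13, 4, 5, 3, 7, 10, 12, 0, 14, 17, 6, 9, 15, 16, 11] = (0 1 8 10)(3 13 6)(9 12 17 11 14)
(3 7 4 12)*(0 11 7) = (0 11 7 4 12 3) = [11, 1, 2, 0, 12, 5, 6, 4, 8, 9, 10, 7, 3]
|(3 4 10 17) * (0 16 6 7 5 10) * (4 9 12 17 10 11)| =28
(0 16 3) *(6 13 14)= [16, 1, 2, 0, 4, 5, 13, 7, 8, 9, 10, 11, 12, 14, 6, 15, 3]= (0 16 3)(6 13 14)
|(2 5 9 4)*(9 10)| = 5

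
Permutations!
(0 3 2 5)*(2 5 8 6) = (0 3 5)(2 8 6) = [3, 1, 8, 5, 4, 0, 2, 7, 6]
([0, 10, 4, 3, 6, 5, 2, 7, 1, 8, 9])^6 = (1 9)(8 10)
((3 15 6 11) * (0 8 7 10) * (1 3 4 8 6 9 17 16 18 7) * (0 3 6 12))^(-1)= (0 12)(1 8 4 11 6)(3 10 7 18 16 17 9 15)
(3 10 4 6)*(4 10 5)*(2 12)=(2 12)(3 5 4 6)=[0, 1, 12, 5, 6, 4, 3, 7, 8, 9, 10, 11, 2]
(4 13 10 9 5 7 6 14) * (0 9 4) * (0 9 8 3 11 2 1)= (0 8 3 11 2 1)(4 13 10)(5 7 6 14 9)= [8, 0, 1, 11, 13, 7, 14, 6, 3, 5, 4, 2, 12, 10, 9]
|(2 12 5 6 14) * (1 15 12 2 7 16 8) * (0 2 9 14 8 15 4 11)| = |(0 2 9 14 7 16 15 12 5 6 8 1 4 11)| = 14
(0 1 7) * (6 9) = (0 1 7)(6 9) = [1, 7, 2, 3, 4, 5, 9, 0, 8, 6]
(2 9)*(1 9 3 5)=(1 9 2 3 5)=[0, 9, 3, 5, 4, 1, 6, 7, 8, 2]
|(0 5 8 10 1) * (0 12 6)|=7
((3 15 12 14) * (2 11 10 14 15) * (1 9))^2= (15)(2 10 3 11 14)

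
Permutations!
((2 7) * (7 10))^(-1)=((2 10 7))^(-1)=(2 7 10)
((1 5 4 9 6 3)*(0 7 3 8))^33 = (0 9 1)(3 8 4)(5 7 6)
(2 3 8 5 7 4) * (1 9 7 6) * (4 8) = (1 9 7 8 5 6)(2 3 4) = [0, 9, 3, 4, 2, 6, 1, 8, 5, 7]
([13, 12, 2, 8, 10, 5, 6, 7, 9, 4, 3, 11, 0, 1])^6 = [1, 0, 2, 8, 10, 5, 6, 7, 9, 4, 3, 11, 13, 12]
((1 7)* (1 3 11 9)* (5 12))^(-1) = (1 9 11 3 7)(5 12)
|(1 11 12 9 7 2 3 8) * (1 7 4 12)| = |(1 11)(2 3 8 7)(4 12 9)| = 12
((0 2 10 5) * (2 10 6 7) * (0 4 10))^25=(2 6 7)(4 10 5)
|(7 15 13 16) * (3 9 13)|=6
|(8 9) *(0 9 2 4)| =|(0 9 8 2 4)| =5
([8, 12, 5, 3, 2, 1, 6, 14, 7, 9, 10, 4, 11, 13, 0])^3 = (0 14 7 8)(1 4)(2 12)(5 11)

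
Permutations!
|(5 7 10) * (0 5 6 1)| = |(0 5 7 10 6 1)| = 6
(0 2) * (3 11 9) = (0 2)(3 11 9) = [2, 1, 0, 11, 4, 5, 6, 7, 8, 3, 10, 9]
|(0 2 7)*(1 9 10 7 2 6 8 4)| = |(0 6 8 4 1 9 10 7)| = 8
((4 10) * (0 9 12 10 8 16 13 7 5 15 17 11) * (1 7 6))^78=(0 10 16 1 15)(4 13 7 17 9)(5 11 12 8 6)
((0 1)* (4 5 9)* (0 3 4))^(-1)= (0 9 5 4 3 1)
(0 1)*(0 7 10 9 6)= [1, 7, 2, 3, 4, 5, 0, 10, 8, 6, 9]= (0 1 7 10 9 6)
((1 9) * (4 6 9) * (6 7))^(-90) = (9)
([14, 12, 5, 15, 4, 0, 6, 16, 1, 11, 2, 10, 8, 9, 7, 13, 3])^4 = [3, 12, 7, 11, 4, 16, 6, 13, 1, 5, 14, 0, 8, 2, 15, 10, 9]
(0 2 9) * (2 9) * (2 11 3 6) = (0 9)(2 11 3 6) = [9, 1, 11, 6, 4, 5, 2, 7, 8, 0, 10, 3]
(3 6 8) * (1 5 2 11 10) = (1 5 2 11 10)(3 6 8) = [0, 5, 11, 6, 4, 2, 8, 7, 3, 9, 1, 10]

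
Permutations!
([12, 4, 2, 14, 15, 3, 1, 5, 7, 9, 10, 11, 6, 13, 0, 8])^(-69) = (0 5 15 6 14 7 4 12 3 8 1)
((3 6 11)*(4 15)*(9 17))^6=((3 6 11)(4 15)(9 17))^6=(17)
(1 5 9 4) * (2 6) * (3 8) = [0, 5, 6, 8, 1, 9, 2, 7, 3, 4] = (1 5 9 4)(2 6)(3 8)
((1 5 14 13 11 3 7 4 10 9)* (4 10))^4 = (1 11 9 13 10 14 7 5 3)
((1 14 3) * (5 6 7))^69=((1 14 3)(5 6 7))^69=(14)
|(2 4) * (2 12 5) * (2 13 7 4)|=5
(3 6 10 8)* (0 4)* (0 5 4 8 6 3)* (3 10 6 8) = (0 3 10 8)(4 5) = [3, 1, 2, 10, 5, 4, 6, 7, 0, 9, 8]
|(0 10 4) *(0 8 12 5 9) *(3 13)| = 14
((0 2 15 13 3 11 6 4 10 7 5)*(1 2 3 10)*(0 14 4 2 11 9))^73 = (0 3 9)(1 7 2 4 10 6 14 13 11 5 15)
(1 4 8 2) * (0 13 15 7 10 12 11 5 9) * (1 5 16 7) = (0 13 15 1 4 8 2 5 9)(7 10 12 11 16) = [13, 4, 5, 3, 8, 9, 6, 10, 2, 0, 12, 16, 11, 15, 14, 1, 7]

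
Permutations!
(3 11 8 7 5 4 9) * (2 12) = (2 12)(3 11 8 7 5 4 9) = [0, 1, 12, 11, 9, 4, 6, 5, 7, 3, 10, 8, 2]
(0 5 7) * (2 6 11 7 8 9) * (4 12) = (0 5 8 9 2 6 11 7)(4 12) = [5, 1, 6, 3, 12, 8, 11, 0, 9, 2, 10, 7, 4]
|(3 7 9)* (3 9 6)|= |(9)(3 7 6)|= 3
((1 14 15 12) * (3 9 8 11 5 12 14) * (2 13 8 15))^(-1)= (1 12 5 11 8 13 2 14 15 9 3)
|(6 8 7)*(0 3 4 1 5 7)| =8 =|(0 3 4 1 5 7 6 8)|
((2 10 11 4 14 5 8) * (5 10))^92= (14)(2 8 5)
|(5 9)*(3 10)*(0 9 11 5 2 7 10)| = 6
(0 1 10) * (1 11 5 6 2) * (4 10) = (0 11 5 6 2 1 4 10) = [11, 4, 1, 3, 10, 6, 2, 7, 8, 9, 0, 5]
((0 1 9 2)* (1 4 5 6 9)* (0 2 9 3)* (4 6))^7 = (9)(0 6 3)(4 5)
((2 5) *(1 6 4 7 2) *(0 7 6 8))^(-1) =(0 8 1 5 2 7)(4 6)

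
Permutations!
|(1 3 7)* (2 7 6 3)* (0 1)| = |(0 1 2 7)(3 6)| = 4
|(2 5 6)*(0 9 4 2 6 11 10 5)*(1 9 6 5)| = 9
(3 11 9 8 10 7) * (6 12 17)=[0, 1, 2, 11, 4, 5, 12, 3, 10, 8, 7, 9, 17, 13, 14, 15, 16, 6]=(3 11 9 8 10 7)(6 12 17)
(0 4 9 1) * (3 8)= (0 4 9 1)(3 8)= [4, 0, 2, 8, 9, 5, 6, 7, 3, 1]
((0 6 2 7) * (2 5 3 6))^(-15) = ((0 2 7)(3 6 5))^(-15) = (7)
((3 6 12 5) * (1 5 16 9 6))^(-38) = ((1 5 3)(6 12 16 9))^(-38) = (1 5 3)(6 16)(9 12)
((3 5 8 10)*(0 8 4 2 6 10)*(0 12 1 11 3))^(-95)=(0 11 2 8 3 6 12 5 10 1 4)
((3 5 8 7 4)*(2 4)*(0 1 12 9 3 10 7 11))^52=((0 1 12 9 3 5 8 11)(2 4 10 7))^52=(0 3)(1 5)(8 12)(9 11)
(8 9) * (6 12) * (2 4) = (2 4)(6 12)(8 9) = [0, 1, 4, 3, 2, 5, 12, 7, 9, 8, 10, 11, 6]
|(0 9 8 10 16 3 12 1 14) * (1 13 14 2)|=18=|(0 9 8 10 16 3 12 13 14)(1 2)|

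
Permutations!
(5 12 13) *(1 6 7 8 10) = [0, 6, 2, 3, 4, 12, 7, 8, 10, 9, 1, 11, 13, 5] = (1 6 7 8 10)(5 12 13)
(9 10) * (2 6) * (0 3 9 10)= (10)(0 3 9)(2 6)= [3, 1, 6, 9, 4, 5, 2, 7, 8, 0, 10]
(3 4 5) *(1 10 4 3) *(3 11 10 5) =(1 5)(3 11 10 4) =[0, 5, 2, 11, 3, 1, 6, 7, 8, 9, 4, 10]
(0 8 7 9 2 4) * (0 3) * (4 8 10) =(0 10 4 3)(2 8 7 9) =[10, 1, 8, 0, 3, 5, 6, 9, 7, 2, 4]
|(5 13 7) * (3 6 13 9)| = 6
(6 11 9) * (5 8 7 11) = [0, 1, 2, 3, 4, 8, 5, 11, 7, 6, 10, 9] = (5 8 7 11 9 6)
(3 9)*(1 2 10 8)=(1 2 10 8)(3 9)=[0, 2, 10, 9, 4, 5, 6, 7, 1, 3, 8]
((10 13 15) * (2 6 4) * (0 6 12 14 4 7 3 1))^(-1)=((0 6 7 3 1)(2 12 14 4)(10 13 15))^(-1)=(0 1 3 7 6)(2 4 14 12)(10 15 13)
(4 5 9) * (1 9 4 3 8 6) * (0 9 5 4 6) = (0 9 3 8)(1 5 6) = [9, 5, 2, 8, 4, 6, 1, 7, 0, 3]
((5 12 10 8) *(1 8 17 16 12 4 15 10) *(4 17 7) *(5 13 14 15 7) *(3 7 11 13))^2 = (1 3 4 13 15 5 16)(7 11 14 10 17 12 8)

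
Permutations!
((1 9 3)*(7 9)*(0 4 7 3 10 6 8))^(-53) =((0 4 7 9 10 6 8)(1 3))^(-53) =(0 9 8 7 6 4 10)(1 3)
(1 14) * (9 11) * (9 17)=[0, 14, 2, 3, 4, 5, 6, 7, 8, 11, 10, 17, 12, 13, 1, 15, 16, 9]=(1 14)(9 11 17)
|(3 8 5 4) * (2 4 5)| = |(2 4 3 8)| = 4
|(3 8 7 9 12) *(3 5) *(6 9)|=|(3 8 7 6 9 12 5)|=7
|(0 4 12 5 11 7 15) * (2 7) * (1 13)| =8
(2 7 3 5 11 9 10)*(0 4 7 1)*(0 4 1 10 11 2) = (0 1 4 7 3 5 2 10)(9 11) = [1, 4, 10, 5, 7, 2, 6, 3, 8, 11, 0, 9]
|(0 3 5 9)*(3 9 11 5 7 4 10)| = |(0 9)(3 7 4 10)(5 11)| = 4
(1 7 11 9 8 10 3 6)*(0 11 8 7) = (0 11 9 7 8 10 3 6 1) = [11, 0, 2, 6, 4, 5, 1, 8, 10, 7, 3, 9]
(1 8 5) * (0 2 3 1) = (0 2 3 1 8 5) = [2, 8, 3, 1, 4, 0, 6, 7, 5]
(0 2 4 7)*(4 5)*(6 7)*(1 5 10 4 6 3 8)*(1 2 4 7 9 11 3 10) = (0 4 10 7)(1 5 6 9 11 3 8 2) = [4, 5, 1, 8, 10, 6, 9, 0, 2, 11, 7, 3]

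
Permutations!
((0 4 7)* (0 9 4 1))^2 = ((0 1)(4 7 9))^2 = (4 9 7)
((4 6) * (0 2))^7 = ((0 2)(4 6))^7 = (0 2)(4 6)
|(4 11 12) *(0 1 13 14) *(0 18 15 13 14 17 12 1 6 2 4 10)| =13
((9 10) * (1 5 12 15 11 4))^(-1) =(1 4 11 15 12 5)(9 10)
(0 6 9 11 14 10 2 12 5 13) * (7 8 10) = (0 6 9 11 14 7 8 10 2 12 5 13) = [6, 1, 12, 3, 4, 13, 9, 8, 10, 11, 2, 14, 5, 0, 7]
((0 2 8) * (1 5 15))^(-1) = ((0 2 8)(1 5 15))^(-1) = (0 8 2)(1 15 5)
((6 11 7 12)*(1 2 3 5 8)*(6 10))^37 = (1 3 8 2 5)(6 7 10 11 12)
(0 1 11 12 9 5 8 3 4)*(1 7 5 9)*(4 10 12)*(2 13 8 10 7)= (0 2 13 8 3 7 5 10 12 1 11 4)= [2, 11, 13, 7, 0, 10, 6, 5, 3, 9, 12, 4, 1, 8]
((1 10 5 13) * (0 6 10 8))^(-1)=((0 6 10 5 13 1 8))^(-1)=(0 8 1 13 5 10 6)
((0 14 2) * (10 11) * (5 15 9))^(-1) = (0 2 14)(5 9 15)(10 11)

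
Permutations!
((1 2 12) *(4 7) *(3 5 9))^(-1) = (1 12 2)(3 9 5)(4 7) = ((1 2 12)(3 5 9)(4 7))^(-1)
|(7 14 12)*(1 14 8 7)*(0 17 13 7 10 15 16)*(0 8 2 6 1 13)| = 28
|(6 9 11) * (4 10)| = 6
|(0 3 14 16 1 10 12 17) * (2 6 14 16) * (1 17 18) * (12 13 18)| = |(0 3 16 17)(1 10 13 18)(2 6 14)| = 12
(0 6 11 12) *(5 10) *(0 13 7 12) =[6, 1, 2, 3, 4, 10, 11, 12, 8, 9, 5, 0, 13, 7] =(0 6 11)(5 10)(7 12 13)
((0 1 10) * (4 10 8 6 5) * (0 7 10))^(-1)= (0 4 5 6 8 1)(7 10)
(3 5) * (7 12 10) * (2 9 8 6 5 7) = (2 9 8 6 5 3 7 12 10) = [0, 1, 9, 7, 4, 3, 5, 12, 6, 8, 2, 11, 10]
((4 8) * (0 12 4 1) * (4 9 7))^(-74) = ((0 12 9 7 4 8 1))^(-74) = (0 7 1 9 8 12 4)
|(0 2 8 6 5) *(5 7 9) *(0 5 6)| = 3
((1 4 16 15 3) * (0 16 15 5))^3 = (16)(1 3 15 4)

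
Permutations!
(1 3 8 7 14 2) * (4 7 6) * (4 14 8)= (1 3 4 7 8 6 14 2)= [0, 3, 1, 4, 7, 5, 14, 8, 6, 9, 10, 11, 12, 13, 2]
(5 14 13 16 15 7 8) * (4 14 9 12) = [0, 1, 2, 3, 14, 9, 6, 8, 5, 12, 10, 11, 4, 16, 13, 7, 15] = (4 14 13 16 15 7 8 5 9 12)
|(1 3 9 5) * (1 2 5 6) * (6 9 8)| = 4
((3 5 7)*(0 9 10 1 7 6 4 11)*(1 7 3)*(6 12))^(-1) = ((0 9 10 7 1 3 5 12 6 4 11))^(-1) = (0 11 4 6 12 5 3 1 7 10 9)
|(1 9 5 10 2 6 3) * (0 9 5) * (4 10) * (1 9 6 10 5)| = 4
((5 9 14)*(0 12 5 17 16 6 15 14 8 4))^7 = ((0 12 5 9 8 4)(6 15 14 17 16))^7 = (0 12 5 9 8 4)(6 14 16 15 17)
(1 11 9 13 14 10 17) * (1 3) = [0, 11, 2, 1, 4, 5, 6, 7, 8, 13, 17, 9, 12, 14, 10, 15, 16, 3] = (1 11 9 13 14 10 17 3)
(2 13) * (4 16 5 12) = [0, 1, 13, 3, 16, 12, 6, 7, 8, 9, 10, 11, 4, 2, 14, 15, 5] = (2 13)(4 16 5 12)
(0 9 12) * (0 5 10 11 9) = (5 10 11 9 12) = [0, 1, 2, 3, 4, 10, 6, 7, 8, 12, 11, 9, 5]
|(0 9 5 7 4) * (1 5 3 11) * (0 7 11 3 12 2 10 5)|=8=|(0 9 12 2 10 5 11 1)(4 7)|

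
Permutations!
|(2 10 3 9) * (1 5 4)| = 12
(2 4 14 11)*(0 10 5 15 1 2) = (0 10 5 15 1 2 4 14 11) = [10, 2, 4, 3, 14, 15, 6, 7, 8, 9, 5, 0, 12, 13, 11, 1]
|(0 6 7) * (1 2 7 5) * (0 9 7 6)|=|(1 2 6 5)(7 9)|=4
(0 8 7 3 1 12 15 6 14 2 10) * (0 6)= (0 8 7 3 1 12 15)(2 10 6 14)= [8, 12, 10, 1, 4, 5, 14, 3, 7, 9, 6, 11, 15, 13, 2, 0]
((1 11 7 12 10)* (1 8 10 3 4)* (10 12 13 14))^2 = (1 7 14 8 3)(4 11 13 10 12)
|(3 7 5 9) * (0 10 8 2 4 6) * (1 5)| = |(0 10 8 2 4 6)(1 5 9 3 7)| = 30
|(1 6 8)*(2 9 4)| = |(1 6 8)(2 9 4)| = 3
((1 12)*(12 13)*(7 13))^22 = ((1 7 13 12))^22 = (1 13)(7 12)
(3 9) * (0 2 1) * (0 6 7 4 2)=(1 6 7 4 2)(3 9)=[0, 6, 1, 9, 2, 5, 7, 4, 8, 3]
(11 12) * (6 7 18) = (6 7 18)(11 12) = [0, 1, 2, 3, 4, 5, 7, 18, 8, 9, 10, 12, 11, 13, 14, 15, 16, 17, 6]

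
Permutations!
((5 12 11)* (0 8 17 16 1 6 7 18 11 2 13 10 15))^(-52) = (0 11 8 5 17 12 16 2 1 13 6 10 7 15 18)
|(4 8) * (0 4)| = |(0 4 8)| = 3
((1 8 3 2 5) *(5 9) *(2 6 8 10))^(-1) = (1 5 9 2 10)(3 8 6)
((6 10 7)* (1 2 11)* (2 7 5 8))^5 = (1 8 6 11 5 7 2 10)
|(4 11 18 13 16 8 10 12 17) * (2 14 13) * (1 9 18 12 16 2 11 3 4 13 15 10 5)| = 14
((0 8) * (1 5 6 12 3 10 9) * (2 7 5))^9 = ((0 8)(1 2 7 5 6 12 3 10 9))^9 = (12)(0 8)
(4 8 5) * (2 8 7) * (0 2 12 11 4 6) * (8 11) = [2, 1, 11, 3, 7, 6, 0, 12, 5, 9, 10, 4, 8] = (0 2 11 4 7 12 8 5 6)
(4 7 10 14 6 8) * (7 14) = (4 14 6 8)(7 10) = [0, 1, 2, 3, 14, 5, 8, 10, 4, 9, 7, 11, 12, 13, 6]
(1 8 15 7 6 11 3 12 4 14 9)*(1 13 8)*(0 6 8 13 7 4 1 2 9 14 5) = (0 6 11 3 12 1 2 9 7 8 15 4 5) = [6, 2, 9, 12, 5, 0, 11, 8, 15, 7, 10, 3, 1, 13, 14, 4]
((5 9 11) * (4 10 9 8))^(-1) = ((4 10 9 11 5 8))^(-1) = (4 8 5 11 9 10)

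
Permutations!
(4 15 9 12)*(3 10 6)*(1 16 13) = (1 16 13)(3 10 6)(4 15 9 12) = [0, 16, 2, 10, 15, 5, 3, 7, 8, 12, 6, 11, 4, 1, 14, 9, 13]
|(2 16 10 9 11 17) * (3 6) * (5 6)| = 6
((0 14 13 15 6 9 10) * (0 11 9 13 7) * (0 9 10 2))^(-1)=((0 14 7 9 2)(6 13 15)(10 11))^(-1)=(0 2 9 7 14)(6 15 13)(10 11)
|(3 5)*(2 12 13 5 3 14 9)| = 6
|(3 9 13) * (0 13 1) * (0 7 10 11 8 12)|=10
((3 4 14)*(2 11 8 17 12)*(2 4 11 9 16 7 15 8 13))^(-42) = ((2 9 16 7 15 8 17 12 4 14 3 11 13))^(-42) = (2 3 12 15 9 11 4 8 16 13 14 17 7)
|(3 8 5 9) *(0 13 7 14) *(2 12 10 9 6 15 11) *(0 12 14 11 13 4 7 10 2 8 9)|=30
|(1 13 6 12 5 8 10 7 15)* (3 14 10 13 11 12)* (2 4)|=|(1 11 12 5 8 13 6 3 14 10 7 15)(2 4)|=12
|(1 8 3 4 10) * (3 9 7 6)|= 8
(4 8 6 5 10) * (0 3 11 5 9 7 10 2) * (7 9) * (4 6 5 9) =(0 3 11 9 4 8 5 2)(6 7 10) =[3, 1, 0, 11, 8, 2, 7, 10, 5, 4, 6, 9]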